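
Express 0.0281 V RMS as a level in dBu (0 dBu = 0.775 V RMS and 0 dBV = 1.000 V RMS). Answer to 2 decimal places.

-28.81 dBu

dBu = 20·log₁₀(V / 0.775 V).
20·log₁₀(0.0281/0.775) = -28.81 dBu.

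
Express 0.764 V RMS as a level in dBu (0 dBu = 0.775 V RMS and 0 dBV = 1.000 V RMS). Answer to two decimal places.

-0.12 dBu

dBu = 20·log₁₀(V / 0.775 V).
20·log₁₀(0.764/0.775) = -0.12 dBu.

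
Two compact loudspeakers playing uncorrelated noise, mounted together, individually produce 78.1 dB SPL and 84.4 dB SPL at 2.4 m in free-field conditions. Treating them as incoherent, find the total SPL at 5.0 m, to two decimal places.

78.94 dB SPL

Combined at 2.4 m: 10·log₁₀(10^(78.1/10)+10^(84.4/10)) = 85.315 dB SPL.
Then apply −20·log₁₀(5.0/2.4) = -6.375 dB → 78.94 dB SPL.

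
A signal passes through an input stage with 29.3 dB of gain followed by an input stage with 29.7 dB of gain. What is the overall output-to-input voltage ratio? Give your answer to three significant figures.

891

Net gain = 29.3 + 29.7 = 59.0 dB.
Voltage ratio = 10^(59.0/20) = 891.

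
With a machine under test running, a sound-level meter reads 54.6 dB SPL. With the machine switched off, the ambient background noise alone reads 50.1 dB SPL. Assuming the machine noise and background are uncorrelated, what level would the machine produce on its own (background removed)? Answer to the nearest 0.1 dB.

52.7 dB SPL

Remove the background by subtracting linear intensities:
L_src = 10·log₁₀(10^(54.6/10) − 10^(50.1/10)) = 10·log₁₀(186100) = 52.7 dB SPL.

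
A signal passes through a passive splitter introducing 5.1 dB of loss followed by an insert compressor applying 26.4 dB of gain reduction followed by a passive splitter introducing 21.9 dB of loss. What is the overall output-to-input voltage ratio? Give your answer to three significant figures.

0.00214

Net gain = (−5.1) + (−26.4) + (−21.9) = -53.4 dB.
Voltage ratio = 10^(-53.4/20) = 0.00214.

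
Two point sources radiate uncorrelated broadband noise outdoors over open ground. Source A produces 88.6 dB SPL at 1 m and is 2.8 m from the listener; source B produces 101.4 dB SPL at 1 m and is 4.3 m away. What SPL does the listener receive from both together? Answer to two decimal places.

At the listener: L_A = 88.6 − 20·log₁₀(2.8) = 79.657 dB; L_B = 101.4 − 20·log₁₀(4.3) = 88.731 dB.
Combined: 10·log₁₀(10^(79.657/10)+10^(88.731/10)) = 89.24 dB SPL.

89.24 dB SPL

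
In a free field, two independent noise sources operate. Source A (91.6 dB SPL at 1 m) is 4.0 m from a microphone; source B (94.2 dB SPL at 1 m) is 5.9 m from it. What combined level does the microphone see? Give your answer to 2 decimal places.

82.20 dB SPL

At the listener: L_A = 91.6 − 20·log₁₀(4.0) = 79.559 dB; L_B = 94.2 − 20·log₁₀(5.9) = 78.783 dB.
Combined: 10·log₁₀(10^(79.559/10)+10^(78.783/10)) = 82.20 dB SPL.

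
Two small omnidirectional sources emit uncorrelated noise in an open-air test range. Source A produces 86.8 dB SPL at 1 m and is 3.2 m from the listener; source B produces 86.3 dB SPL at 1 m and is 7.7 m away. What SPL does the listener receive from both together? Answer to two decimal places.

At the listener: L_A = 86.8 − 20·log₁₀(3.2) = 76.697 dB; L_B = 86.3 − 20·log₁₀(7.7) = 68.570 dB.
Combined: 10·log₁₀(10^(76.697/10)+10^(68.570/10)) = 77.32 dB SPL.

77.32 dB SPL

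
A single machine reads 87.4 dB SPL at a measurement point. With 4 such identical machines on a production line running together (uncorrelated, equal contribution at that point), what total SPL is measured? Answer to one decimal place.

93.4 dB SPL

4 equal incoherent sources raise the level by 10·log₁₀(4) = 6.02 dB.
L_total = 87.4 + 6.02 = 93.4 dB SPL.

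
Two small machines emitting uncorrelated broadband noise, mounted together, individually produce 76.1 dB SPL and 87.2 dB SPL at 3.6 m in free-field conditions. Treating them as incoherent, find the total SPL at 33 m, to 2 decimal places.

Combined at 3.6 m: 10·log₁₀(10^(76.1/10)+10^(87.2/10)) = 87.525 dB SPL.
Then apply −20·log₁₀(33/3.6) = -19.244 dB → 68.28 dB SPL.

68.28 dB SPL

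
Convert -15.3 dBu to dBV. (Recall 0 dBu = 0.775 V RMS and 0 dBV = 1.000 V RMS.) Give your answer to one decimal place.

The offset between the scales is 20·log₁₀(0.775/1.000) = −2.214 dB.
So dBV = -15.3 − 2.214 = -17.5 dBV.

-17.5 dBV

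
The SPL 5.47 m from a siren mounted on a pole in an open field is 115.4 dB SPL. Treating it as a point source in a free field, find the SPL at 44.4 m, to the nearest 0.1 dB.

Free-field point source: level drops by 20·log₁₀ of the distance ratio.
ΔL = −20·log₁₀(44.4/5.47) = -18.19 dB, so L₂ = 115.4 + (-18.19) = 97.2 dB SPL.

97.2 dB SPL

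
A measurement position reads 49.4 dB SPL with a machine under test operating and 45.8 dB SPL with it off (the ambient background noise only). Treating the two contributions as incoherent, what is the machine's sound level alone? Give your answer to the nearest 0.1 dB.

Background correction is a power subtraction:
L_src = 10·log₁₀(10^(49.4/10) − 10^(45.8/10)) = 10·log₁₀(49080) = 46.9 dB SPL.

46.9 dB SPL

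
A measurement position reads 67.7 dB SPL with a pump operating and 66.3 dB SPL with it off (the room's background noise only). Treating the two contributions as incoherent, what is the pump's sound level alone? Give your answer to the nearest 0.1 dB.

Subtract intensities: L_src = 10·log₁₀(10^(L_total/10) − 10^(L_bg/10)).
L_src = 10·log₁₀(10^(67.7/10) − 10^(66.3/10)) = 10·log₁₀(1623000) = 62.1 dB SPL.

62.1 dB SPL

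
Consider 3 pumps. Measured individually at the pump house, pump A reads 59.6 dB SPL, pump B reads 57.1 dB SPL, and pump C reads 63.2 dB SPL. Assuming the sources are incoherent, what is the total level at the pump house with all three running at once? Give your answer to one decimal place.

65.5 dB SPL

Incoherent sources sum as intensities:
L_total = 10·log₁₀(10^(59.6/10) + 10^(57.1/10) + 10^(63.2/10)) = 10·log₁₀(3514000) = 65.5 dB SPL.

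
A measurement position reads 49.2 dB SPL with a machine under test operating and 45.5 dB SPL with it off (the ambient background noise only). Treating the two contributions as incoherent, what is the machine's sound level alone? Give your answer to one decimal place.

Subtract intensities: L_src = 10·log₁₀(10^(L_total/10) − 10^(L_bg/10)).
L_src = 10·log₁₀(10^(49.2/10) − 10^(45.5/10)) = 10·log₁₀(47700) = 46.8 dB SPL.

46.8 dB SPL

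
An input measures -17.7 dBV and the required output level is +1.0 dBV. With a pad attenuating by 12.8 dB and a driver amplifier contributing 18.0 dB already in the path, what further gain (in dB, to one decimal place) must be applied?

The required make-up gain is the shortfall in the dB sum.
G = +1.0 − (-17.7) + 12.8 − 18.0 = 13.5 dB.

13.5 dB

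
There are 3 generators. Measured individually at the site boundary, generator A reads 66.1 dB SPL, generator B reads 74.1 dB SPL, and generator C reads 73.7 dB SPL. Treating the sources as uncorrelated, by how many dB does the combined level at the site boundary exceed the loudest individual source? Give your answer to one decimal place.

3.2 dB

Add the sources as powers (linear), then convert back to dB:
L_total = 10·log₁₀(10^(66.1/10) + 10^(74.1/10) + 10^(73.7/10)) = 77.26 dB SPL.
Excess over the loudest (74.1 dB): 77.26 − 74.1 = 3.2 dB.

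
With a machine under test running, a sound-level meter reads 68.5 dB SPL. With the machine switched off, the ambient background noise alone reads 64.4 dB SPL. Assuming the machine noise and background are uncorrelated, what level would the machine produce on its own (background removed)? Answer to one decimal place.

Remove the background by subtracting linear intensities:
L_src = 10·log₁₀(10^(68.5/10) − 10^(64.4/10)) = 10·log₁₀(4325000) = 66.4 dB SPL.

66.4 dB SPL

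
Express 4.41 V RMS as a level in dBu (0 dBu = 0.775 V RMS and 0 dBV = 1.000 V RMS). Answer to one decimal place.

dBu = 20·log₁₀(V / 0.775 V).
20·log₁₀(4.41/0.775) = +15.1 dBu.

+15.1 dBu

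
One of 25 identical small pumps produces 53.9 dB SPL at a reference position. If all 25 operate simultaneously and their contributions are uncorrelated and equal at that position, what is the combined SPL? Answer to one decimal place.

25 equal incoherent sources raise the level by 10·log₁₀(25) = 13.98 dB.
L_total = 53.9 + 13.98 = 67.9 dB SPL.

67.9 dB SPL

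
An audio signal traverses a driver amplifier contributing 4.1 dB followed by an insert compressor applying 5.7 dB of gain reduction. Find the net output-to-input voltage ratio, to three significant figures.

Net gain = 4.1 + (−5.7) = -1.6 dB.
Voltage ratio = 10^(-1.6/20) = 0.832.

0.832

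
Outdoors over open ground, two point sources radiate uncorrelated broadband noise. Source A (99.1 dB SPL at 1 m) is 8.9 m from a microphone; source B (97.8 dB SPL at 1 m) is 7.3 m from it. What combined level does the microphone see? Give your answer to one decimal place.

83.3 dB SPL

At the listener: L_A = 99.1 − 20·log₁₀(8.9) = 80.11 dB; L_B = 97.8 − 20·log₁₀(7.3) = 80.53 dB.
Combined: 10·log₁₀(10^(80.11/10)+10^(80.53/10)) = 83.3 dB SPL.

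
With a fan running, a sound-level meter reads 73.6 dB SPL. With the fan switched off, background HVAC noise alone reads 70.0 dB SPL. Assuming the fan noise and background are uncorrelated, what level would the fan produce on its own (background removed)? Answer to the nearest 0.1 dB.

Remove the background by subtracting linear intensities:
L_src = 10·log₁₀(10^(73.6/10) − 10^(70.0/10)) = 10·log₁₀(12910000) = 71.1 dB SPL.

71.1 dB SPL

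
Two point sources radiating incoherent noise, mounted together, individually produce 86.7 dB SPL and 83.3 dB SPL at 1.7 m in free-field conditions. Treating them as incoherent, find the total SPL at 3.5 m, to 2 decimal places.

82.06 dB SPL

Combined at 1.7 m: 10·log₁₀(10^(86.7/10)+10^(83.3/10)) = 88.335 dB SPL.
Then apply −20·log₁₀(3.5/1.7) = -6.272 dB → 82.06 dB SPL.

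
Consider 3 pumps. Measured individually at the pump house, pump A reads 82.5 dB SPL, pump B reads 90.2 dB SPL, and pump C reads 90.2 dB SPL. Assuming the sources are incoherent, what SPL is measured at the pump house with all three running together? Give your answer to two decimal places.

93.56 dB SPL

Uncorrelated sources add in intensity (power), not in dB.
L_total = 10·log₁₀(10^(82.5/10) + 10^(90.2/10) + 10^(90.2/10)) = 10·log₁₀(2272000000) = 93.56 dB SPL.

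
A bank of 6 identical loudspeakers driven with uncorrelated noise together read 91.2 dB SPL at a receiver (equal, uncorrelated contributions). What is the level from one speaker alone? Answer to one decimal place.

6 equal incoherent sources add 10·log₁₀(6) = 7.78 dB over one source.
L_one = 91.2 − 7.78 = 83.4 dB SPL.

83.4 dB SPL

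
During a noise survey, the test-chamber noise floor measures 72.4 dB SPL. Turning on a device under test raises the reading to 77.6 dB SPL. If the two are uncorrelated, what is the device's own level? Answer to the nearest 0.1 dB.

Subtract intensities: L_src = 10·log₁₀(10^(L_total/10) − 10^(L_bg/10)).
L_src = 10·log₁₀(10^(77.6/10) − 10^(72.4/10)) = 10·log₁₀(40170000) = 76.0 dB SPL.

76.0 dB SPL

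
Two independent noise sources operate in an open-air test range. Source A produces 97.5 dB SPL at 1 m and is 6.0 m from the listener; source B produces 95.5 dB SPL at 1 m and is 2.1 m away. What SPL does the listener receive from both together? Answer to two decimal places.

89.83 dB SPL

At the listener: L_A = 97.5 − 20·log₁₀(6.0) = 81.937 dB; L_B = 95.5 − 20·log₁₀(2.1) = 89.056 dB.
Combined: 10·log₁₀(10^(81.937/10)+10^(89.056/10)) = 89.83 dB SPL.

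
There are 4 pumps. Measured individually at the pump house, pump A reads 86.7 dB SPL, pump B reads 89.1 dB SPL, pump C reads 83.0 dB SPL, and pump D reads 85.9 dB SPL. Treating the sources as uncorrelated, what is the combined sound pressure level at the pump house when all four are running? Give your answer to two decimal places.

92.72 dB SPL

Uncorrelated sources add in intensity (power), not in dB.
L_total = 10·log₁₀(10^(86.7/10) + 10^(89.1/10) + 10^(83.0/10) + 10^(85.9/10)) = 10·log₁₀(1869000000) = 92.72 dB SPL.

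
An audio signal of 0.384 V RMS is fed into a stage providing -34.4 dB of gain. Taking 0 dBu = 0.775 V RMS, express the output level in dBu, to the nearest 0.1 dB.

-40.5 dBu

Input level: 20·log₁₀(0.384/0.775) = -6.10 dBu.
Output: -6.10 − 34.4 = -40.5 dBu.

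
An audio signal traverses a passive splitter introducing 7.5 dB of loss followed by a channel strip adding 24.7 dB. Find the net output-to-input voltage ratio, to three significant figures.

7.24

Net gain = (−7.5) + 24.7 = 17.2 dB.
Voltage ratio = 10^(17.2/20) = 7.24.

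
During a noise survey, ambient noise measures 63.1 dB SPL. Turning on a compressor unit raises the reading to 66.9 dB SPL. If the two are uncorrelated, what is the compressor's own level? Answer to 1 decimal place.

Remove the background by subtracting linear intensities:
L_src = 10·log₁₀(10^(66.9/10) − 10^(63.1/10)) = 10·log₁₀(2856000) = 64.6 dB SPL.

64.6 dB SPL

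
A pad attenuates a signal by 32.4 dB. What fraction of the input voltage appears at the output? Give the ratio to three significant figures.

0.0240

Voltage ratio = 10^(dB/20).
10^(-32.4/20) = 10^(-1.620) = 0.0240.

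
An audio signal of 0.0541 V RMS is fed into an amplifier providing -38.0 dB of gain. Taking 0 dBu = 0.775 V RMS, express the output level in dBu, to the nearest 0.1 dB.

Input level: 20·log₁₀(0.0541/0.775) = -23.12 dBu.
Output: -23.12 − 38.0 = -61.1 dBu.

-61.1 dBu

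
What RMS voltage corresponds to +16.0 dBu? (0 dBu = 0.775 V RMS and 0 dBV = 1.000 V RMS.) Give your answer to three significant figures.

V = 0.775 V × 10^(+16.0/20).
= 0.775 × 6.310 = 4.89 V.

4.89 V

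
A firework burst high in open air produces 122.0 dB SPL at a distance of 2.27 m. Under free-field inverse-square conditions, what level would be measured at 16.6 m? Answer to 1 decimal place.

Inverse-square spreading gives ΔL = −20·log₁₀(d₂/d₁).
ΔL = −20·log₁₀(16.6/2.27) = -17.28 dB, so L₂ = 122.0 + (-17.28) = 104.7 dB SPL.

104.7 dB SPL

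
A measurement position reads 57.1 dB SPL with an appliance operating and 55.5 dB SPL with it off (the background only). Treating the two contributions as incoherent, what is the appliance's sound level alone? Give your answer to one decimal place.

52.0 dB SPL

Subtract intensities: L_src = 10·log₁₀(10^(L_total/10) − 10^(L_bg/10)).
L_src = 10·log₁₀(10^(57.1/10) − 10^(55.5/10)) = 10·log₁₀(158000) = 52.0 dB SPL.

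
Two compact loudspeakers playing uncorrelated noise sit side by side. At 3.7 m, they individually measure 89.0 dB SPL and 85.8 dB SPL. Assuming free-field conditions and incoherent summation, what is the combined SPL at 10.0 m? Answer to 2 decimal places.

Combined at 3.7 m: 10·log₁₀(10^(89.0/10)+10^(85.8/10)) = 90.699 dB SPL.
Then apply −20·log₁₀(10.0/3.7) = -8.636 dB → 82.06 dB SPL.

82.06 dB SPL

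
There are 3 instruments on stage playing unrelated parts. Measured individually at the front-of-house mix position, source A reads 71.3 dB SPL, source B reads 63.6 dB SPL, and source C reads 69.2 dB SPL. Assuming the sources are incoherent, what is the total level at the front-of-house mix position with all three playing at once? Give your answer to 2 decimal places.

Uncorrelated sources add in intensity (power), not in dB.
L_total = 10·log₁₀(10^(71.3/10) + 10^(63.6/10) + 10^(69.2/10)) = 10·log₁₀(24100000) = 73.82 dB SPL.

73.82 dB SPL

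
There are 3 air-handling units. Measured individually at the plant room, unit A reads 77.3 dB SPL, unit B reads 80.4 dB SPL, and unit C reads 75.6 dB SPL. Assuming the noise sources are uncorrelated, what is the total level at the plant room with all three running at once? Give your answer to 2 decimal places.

83.00 dB SPL

Uncorrelated sources add in intensity (power), not in dB.
L_total = 10·log₁₀(10^(77.3/10) + 10^(80.4/10) + 10^(75.6/10)) = 10·log₁₀(199700000) = 83.00 dB SPL.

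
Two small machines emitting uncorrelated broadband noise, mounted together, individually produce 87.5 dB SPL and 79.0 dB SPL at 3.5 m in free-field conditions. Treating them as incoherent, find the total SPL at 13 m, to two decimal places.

Combined at 3.5 m: 10·log₁₀(10^(87.5/10)+10^(79.0/10)) = 88.074 dB SPL.
Then apply −20·log₁₀(13/3.5) = -11.398 dB → 76.68 dB SPL.

76.68 dB SPL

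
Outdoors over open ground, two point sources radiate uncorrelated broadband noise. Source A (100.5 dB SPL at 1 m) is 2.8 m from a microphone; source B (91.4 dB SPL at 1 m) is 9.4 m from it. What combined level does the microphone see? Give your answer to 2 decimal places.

91.60 dB SPL

At the listener: L_A = 100.5 − 20·log₁₀(2.8) = 91.557 dB; L_B = 91.4 − 20·log₁₀(9.4) = 71.937 dB.
Combined: 10·log₁₀(10^(91.557/10)+10^(71.937/10)) = 91.60 dB SPL.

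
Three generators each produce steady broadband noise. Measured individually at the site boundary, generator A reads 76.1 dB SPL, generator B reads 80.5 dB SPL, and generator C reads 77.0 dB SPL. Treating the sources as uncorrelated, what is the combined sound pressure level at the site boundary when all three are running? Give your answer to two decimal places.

Uncorrelated sources add in intensity (power), not in dB.
L_total = 10·log₁₀(10^(76.1/10) + 10^(80.5/10) + 10^(77.0/10)) = 10·log₁₀(203100000) = 83.08 dB SPL.

83.08 dB SPL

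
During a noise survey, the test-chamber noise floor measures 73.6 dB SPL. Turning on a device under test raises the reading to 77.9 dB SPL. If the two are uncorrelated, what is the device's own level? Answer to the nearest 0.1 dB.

75.9 dB SPL

Background correction is a power subtraction:
L_src = 10·log₁₀(10^(77.9/10) − 10^(73.6/10)) = 10·log₁₀(38750000) = 75.9 dB SPL.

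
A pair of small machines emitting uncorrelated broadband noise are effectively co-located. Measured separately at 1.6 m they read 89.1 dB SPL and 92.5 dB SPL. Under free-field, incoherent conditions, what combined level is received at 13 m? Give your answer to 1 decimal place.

Combined at 1.6 m: 10·log₁₀(10^(89.1/10)+10^(92.5/10)) = 94.13 dB SPL.
Then apply −20·log₁₀(13/1.6) = -18.20 dB → 75.9 dB SPL.

75.9 dB SPL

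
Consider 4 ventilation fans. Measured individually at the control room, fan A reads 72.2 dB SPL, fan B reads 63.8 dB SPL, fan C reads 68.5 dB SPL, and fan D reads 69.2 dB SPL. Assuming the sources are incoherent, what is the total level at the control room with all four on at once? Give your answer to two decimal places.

Add the sources as powers (linear), then convert back to dB:
L_total = 10·log₁₀(10^(72.2/10) + 10^(63.8/10) + 10^(68.5/10) + 10^(69.2/10)) = 10·log₁₀(34390000) = 75.36 dB SPL.

75.36 dB SPL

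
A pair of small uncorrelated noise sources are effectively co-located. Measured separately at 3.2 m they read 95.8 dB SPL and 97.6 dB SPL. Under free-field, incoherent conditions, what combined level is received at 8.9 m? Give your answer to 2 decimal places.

Combined at 3.2 m: 10·log₁₀(10^(95.8/10)+10^(97.6/10)) = 99.803 dB SPL.
Then apply −20·log₁₀(8.9/3.2) = -8.885 dB → 90.92 dB SPL.

90.92 dB SPL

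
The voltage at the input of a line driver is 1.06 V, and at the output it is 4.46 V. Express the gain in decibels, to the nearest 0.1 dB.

Voltage ratio → dB uses the 20·log₁₀ form:
20·log₁₀(4.46/1.06) = 20·log₁₀(4.208) = 12.5 dB.

12.5 dB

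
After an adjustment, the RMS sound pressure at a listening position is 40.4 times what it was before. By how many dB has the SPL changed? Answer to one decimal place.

32.1 dB

SPL change from a pressure ratio uses the 20·log₁₀ form:
20·log₁₀(40.4) = 32.1 dB.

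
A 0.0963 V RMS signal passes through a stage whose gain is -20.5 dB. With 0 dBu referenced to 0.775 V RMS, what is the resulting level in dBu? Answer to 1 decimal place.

Input level: 20·log₁₀(0.0963/0.775) = -18.11 dBu.
Output: -18.11 − 20.5 = -38.6 dBu.

-38.6 dBu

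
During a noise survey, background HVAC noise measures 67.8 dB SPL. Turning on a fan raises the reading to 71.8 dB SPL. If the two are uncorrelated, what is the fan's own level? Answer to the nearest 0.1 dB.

69.6 dB SPL

Subtract intensities: L_src = 10·log₁₀(10^(L_total/10) − 10^(L_bg/10)).
L_src = 10·log₁₀(10^(71.8/10) − 10^(67.8/10)) = 10·log₁₀(9110000) = 69.6 dB SPL.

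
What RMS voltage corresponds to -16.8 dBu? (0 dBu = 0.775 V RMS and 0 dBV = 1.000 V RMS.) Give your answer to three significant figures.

V = 0.775 V × 10^(-16.8/20).
= 0.775 × 0.1445 = 0.112 V.

0.112 V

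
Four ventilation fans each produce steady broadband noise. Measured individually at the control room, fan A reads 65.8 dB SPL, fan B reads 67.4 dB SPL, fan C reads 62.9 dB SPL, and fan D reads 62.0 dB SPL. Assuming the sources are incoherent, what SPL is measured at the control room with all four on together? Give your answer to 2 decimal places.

Incoherent sources sum as intensities:
L_total = 10·log₁₀(10^(65.8/10) + 10^(67.4/10) + 10^(62.9/10) + 10^(62.0/10)) = 10·log₁₀(12830000) = 71.08 dB SPL.

71.08 dB SPL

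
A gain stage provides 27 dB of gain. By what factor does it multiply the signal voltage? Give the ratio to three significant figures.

22.4

Voltage ratio = 10^(dB/20).
10^(27/20) = 10^(1.350) = 22.4.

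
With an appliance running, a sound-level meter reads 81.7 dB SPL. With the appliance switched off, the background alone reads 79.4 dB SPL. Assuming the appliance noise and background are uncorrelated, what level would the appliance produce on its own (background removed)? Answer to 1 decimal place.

Remove the background by subtracting linear intensities:
L_src = 10·log₁₀(10^(81.7/10) − 10^(79.4/10)) = 10·log₁₀(60810000) = 77.8 dB SPL.

77.8 dB SPL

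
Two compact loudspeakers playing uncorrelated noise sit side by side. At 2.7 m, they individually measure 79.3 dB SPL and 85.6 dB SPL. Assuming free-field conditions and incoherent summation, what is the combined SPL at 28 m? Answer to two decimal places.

66.20 dB SPL

Combined at 2.7 m: 10·log₁₀(10^(79.3/10)+10^(85.6/10)) = 86.515 dB SPL.
Then apply −20·log₁₀(28/2.7) = -20.316 dB → 66.20 dB SPL.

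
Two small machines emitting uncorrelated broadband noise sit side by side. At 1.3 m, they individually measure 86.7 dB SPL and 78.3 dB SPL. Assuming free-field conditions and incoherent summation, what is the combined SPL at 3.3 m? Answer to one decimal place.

Combined at 1.3 m: 10·log₁₀(10^(86.7/10)+10^(78.3/10)) = 87.29 dB SPL.
Then apply −20·log₁₀(3.3/1.3) = -8.09 dB → 79.2 dB SPL.

79.2 dB SPL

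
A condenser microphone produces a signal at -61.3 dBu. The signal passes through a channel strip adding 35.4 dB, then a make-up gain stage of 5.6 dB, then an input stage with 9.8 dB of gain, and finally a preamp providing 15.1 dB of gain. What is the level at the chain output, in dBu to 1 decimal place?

Gain stages sum in dB:
-61.3 + 35.4 + 5.6 + 9.8 + 15.1 = +4.6 dBu.

+4.6 dBu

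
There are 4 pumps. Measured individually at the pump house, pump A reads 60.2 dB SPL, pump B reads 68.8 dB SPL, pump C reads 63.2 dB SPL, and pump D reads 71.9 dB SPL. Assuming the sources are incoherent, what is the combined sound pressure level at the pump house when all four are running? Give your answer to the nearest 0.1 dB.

74.2 dB SPL

Incoherent sources sum as intensities:
L_total = 10·log₁₀(10^(60.2/10) + 10^(68.8/10) + 10^(63.2/10) + 10^(71.9/10)) = 10·log₁₀(26210000) = 74.2 dB SPL.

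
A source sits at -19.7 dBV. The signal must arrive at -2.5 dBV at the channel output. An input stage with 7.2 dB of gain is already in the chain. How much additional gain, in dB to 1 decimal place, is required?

10.0 dB

The required make-up gain is the shortfall in the dB sum.
G = -2.5 − (-19.7) − 7.2 = 10.0 dB.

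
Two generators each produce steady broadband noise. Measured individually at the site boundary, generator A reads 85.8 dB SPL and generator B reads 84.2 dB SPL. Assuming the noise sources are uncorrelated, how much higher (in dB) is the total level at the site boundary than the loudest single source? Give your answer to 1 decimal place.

Uncorrelated sources add in intensity (power), not in dB.
L_total = 10·log₁₀(10^(85.8/10) + 10^(84.2/10)) = 88.08 dB SPL.
Excess over the loudest (85.8 dB): 88.08 − 85.8 = 2.3 dB.

2.3 dB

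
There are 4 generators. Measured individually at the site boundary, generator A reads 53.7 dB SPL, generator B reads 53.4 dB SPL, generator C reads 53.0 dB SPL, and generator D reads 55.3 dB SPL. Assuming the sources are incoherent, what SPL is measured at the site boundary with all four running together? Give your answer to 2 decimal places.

59.96 dB SPL

Incoherent sources sum as intensities:
L_total = 10·log₁₀(10^(53.7/10) + 10^(53.4/10) + 10^(53.0/10) + 10^(55.3/10)) = 10·log₁₀(991600) = 59.96 dB SPL.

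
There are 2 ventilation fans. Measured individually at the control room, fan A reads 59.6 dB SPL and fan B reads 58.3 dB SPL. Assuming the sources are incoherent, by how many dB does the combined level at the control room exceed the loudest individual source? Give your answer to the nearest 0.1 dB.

2.4 dB

Add the sources as powers (linear), then convert back to dB:
L_total = 10·log₁₀(10^(59.6/10) + 10^(58.3/10)) = 62.01 dB SPL.
Excess over the loudest (59.6 dB): 62.01 − 59.6 = 2.4 dB.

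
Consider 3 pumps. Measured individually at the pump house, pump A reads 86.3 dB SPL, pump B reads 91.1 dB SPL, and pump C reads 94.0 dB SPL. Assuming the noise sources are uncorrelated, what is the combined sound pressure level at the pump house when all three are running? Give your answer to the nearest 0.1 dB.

96.3 dB SPL

Uncorrelated sources add in intensity (power), not in dB.
L_total = 10·log₁₀(10^(86.3/10) + 10^(91.1/10) + 10^(94.0/10)) = 10·log₁₀(4227000000) = 96.3 dB SPL.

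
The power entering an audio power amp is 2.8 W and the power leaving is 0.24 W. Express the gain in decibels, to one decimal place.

Power is a power quantity, so gain = 10·log₁₀(P_out/P_in).
10·log₁₀(0.24/2.8) = 10·log₁₀(0.08571) = -10.7 dB.

-10.7 dB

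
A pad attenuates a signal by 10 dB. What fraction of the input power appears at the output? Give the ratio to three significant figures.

0.100

Power ratio = 10^(dB/10).
10^(-10/10) = 10^(-1.000) = 0.100.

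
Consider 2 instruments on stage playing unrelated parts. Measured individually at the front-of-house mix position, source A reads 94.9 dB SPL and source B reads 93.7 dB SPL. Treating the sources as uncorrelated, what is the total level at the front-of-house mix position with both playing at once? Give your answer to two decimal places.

Uncorrelated sources add in intensity (power), not in dB.
L_total = 10·log₁₀(10^(94.9/10) + 10^(93.7/10)) = 10·log₁₀(5435000000) = 97.35 dB SPL.

97.35 dB SPL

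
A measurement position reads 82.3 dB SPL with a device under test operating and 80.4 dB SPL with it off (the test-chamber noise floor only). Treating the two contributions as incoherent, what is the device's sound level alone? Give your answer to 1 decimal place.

77.8 dB SPL

Subtract intensities: L_src = 10·log₁₀(10^(L_total/10) − 10^(L_bg/10)).
L_src = 10·log₁₀(10^(82.3/10) − 10^(80.4/10)) = 10·log₁₀(60180000) = 77.8 dB SPL.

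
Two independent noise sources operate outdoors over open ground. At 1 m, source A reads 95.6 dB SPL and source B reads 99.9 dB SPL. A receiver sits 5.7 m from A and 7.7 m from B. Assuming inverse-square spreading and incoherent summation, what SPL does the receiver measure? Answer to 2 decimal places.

84.42 dB SPL

At the listener: L_A = 95.6 − 20·log₁₀(5.7) = 80.483 dB; L_B = 99.9 − 20·log₁₀(7.7) = 82.170 dB.
Combined: 10·log₁₀(10^(80.483/10)+10^(82.170/10)) = 84.42 dB SPL.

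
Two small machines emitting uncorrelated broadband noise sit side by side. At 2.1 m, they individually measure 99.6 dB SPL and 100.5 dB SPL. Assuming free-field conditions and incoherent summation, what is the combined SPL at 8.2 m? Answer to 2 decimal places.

Combined at 2.1 m: 10·log₁₀(10^(99.6/10)+10^(100.5/10)) = 103.084 dB SPL.
Then apply −20·log₁₀(8.2/2.1) = -11.832 dB → 91.25 dB SPL.

91.25 dB SPL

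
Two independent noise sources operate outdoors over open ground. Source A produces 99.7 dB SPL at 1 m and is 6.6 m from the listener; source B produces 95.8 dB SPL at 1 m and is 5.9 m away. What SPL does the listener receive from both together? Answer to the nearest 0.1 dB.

85.1 dB SPL

At the listener: L_A = 99.7 − 20·log₁₀(6.6) = 83.31 dB; L_B = 95.8 − 20·log₁₀(5.9) = 80.38 dB.
Combined: 10·log₁₀(10^(83.31/10)+10^(80.38/10)) = 85.1 dB SPL.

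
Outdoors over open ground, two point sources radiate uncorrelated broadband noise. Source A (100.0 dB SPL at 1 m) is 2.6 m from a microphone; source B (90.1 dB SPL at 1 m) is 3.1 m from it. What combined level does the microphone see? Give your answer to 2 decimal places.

At the listener: L_A = 100.0 − 20·log₁₀(2.6) = 91.701 dB; L_B = 90.1 − 20·log₁₀(3.1) = 80.273 dB.
Combined: 10·log₁₀(10^(91.701/10)+10^(80.273/10)) = 92.00 dB SPL.

92.00 dB SPL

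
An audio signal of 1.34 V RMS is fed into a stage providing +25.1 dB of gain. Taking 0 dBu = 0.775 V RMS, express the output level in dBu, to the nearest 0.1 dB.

+29.9 dBu

Input level: 20·log₁₀(1.34/0.775) = 4.76 dBu.
Output: 4.76 + 25.1 = +29.9 dBu.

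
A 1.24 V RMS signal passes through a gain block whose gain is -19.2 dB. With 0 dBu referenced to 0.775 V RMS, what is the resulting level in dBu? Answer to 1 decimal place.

Input level: 20·log₁₀(1.24/0.775) = 4.08 dBu.
Output: 4.08 − 19.2 = -15.1 dBu.

-15.1 dBu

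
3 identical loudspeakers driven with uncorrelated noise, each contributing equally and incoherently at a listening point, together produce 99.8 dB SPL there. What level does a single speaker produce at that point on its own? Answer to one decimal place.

95.0 dB SPL

3 equal incoherent sources add 10·log₁₀(3) = 4.77 dB over one source.
L_one = 99.8 − 4.77 = 95.0 dB SPL.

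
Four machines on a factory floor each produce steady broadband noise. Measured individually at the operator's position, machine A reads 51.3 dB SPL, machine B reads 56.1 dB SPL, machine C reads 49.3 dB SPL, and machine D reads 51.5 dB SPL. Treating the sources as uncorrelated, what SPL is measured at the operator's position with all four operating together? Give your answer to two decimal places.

Add the sources as powers (linear), then convert back to dB:
L_total = 10·log₁₀(10^(51.3/10) + 10^(56.1/10) + 10^(49.3/10) + 10^(51.5/10)) = 10·log₁₀(768600) = 58.86 dB SPL.

58.86 dB SPL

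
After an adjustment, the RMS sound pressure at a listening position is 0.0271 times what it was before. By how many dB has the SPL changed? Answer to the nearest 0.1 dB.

-31.3 dB

Sound pressure is an amplitude quantity: ΔL = 20·log₁₀(p₂/p₁).
20·log₁₀(0.0271) = -31.3 dB.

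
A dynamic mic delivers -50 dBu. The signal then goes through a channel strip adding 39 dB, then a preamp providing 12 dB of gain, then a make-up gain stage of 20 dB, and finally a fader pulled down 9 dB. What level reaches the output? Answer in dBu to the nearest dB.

Gain stages sum in dB:
-50 + 39 + 12 + 20 − 9 = +12 dBu.

+12 dBu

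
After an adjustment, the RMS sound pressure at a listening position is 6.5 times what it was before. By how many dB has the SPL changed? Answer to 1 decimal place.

SPL change from a pressure ratio uses the 20·log₁₀ form:
20·log₁₀(6.5) = 16.3 dB.

16.3 dB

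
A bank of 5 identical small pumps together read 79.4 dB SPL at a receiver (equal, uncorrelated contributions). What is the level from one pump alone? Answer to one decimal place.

5 equal incoherent sources add 10·log₁₀(5) = 6.99 dB over one source.
L_one = 79.4 − 6.99 = 72.4 dB SPL.

72.4 dB SPL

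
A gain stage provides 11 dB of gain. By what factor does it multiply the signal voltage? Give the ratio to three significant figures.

Voltage ratio = 10^(dB/20).
10^(11/20) = 10^(0.5500) = 3.55.

3.55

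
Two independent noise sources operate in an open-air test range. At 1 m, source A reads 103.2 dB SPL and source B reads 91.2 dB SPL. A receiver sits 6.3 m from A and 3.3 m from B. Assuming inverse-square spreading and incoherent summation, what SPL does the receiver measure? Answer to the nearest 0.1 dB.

88.1 dB SPL

At the listener: L_A = 103.2 − 20·log₁₀(6.3) = 87.21 dB; L_B = 91.2 − 20·log₁₀(3.3) = 80.83 dB.
Combined: 10·log₁₀(10^(87.21/10)+10^(80.83/10)) = 88.1 dB SPL.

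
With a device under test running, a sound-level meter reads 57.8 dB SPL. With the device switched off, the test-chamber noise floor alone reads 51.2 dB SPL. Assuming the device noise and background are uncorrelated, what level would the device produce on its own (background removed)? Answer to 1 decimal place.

Remove the background by subtracting linear intensities:
L_src = 10·log₁₀(10^(57.8/10) − 10^(51.2/10)) = 10·log₁₀(470700) = 56.7 dB SPL.

56.7 dB SPL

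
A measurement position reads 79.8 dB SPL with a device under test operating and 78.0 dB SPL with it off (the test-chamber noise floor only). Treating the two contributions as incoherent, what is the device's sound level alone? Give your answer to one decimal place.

75.1 dB SPL

Remove the background by subtracting linear intensities:
L_src = 10·log₁₀(10^(79.8/10) − 10^(78.0/10)) = 10·log₁₀(32400000) = 75.1 dB SPL.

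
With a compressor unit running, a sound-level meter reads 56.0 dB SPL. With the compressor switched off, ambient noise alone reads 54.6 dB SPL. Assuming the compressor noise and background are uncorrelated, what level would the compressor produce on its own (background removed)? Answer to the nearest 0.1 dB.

Background correction is a power subtraction:
L_src = 10·log₁₀(10^(56.0/10) − 10^(54.6/10)) = 10·log₁₀(109700) = 50.4 dB SPL.

50.4 dB SPL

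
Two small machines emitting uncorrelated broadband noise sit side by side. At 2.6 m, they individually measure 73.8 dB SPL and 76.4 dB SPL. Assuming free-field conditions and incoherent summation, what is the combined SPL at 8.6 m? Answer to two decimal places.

Combined at 2.6 m: 10·log₁₀(10^(73.8/10)+10^(76.4/10)) = 78.302 dB SPL.
Then apply −20·log₁₀(8.6/2.6) = -10.391 dB → 67.91 dB SPL.

67.91 dB SPL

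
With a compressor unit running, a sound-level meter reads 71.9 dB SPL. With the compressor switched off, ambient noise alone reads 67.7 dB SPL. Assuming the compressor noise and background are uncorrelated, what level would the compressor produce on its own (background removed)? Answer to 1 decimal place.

Background correction is a power subtraction:
L_src = 10·log₁₀(10^(71.9/10) − 10^(67.7/10)) = 10·log₁₀(9600000) = 69.8 dB SPL.

69.8 dB SPL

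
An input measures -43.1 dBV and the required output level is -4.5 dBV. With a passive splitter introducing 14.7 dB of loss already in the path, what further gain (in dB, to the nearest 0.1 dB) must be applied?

53.3 dB

The required make-up gain is the shortfall in the dB sum.
G = -4.5 − (-43.1) + 14.7 = 53.3 dB.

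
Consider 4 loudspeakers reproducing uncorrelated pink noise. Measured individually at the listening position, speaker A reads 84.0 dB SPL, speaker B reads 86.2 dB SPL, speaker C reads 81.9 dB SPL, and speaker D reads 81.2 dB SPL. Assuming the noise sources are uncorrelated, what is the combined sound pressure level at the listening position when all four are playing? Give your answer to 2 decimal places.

Add the sources as powers (linear), then convert back to dB:
L_total = 10·log₁₀(10^(84.0/10) + 10^(86.2/10) + 10^(81.9/10) + 10^(81.2/10)) = 10·log₁₀(954800000) = 89.80 dB SPL.

89.80 dB SPL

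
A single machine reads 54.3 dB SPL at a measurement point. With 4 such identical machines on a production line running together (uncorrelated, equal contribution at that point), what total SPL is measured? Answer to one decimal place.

4 equal incoherent sources raise the level by 10·log₁₀(4) = 6.02 dB.
L_total = 54.3 + 6.02 = 60.3 dB SPL.

60.3 dB SPL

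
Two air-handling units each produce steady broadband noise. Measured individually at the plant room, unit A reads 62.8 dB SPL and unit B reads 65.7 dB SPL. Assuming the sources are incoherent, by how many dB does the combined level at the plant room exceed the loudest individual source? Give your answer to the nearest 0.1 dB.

1.8 dB

Incoherent sources sum as intensities:
L_total = 10·log₁₀(10^(62.8/10) + 10^(65.7/10)) = 67.50 dB SPL.
Excess over the loudest (65.7 dB): 67.50 − 65.7 = 1.8 dB.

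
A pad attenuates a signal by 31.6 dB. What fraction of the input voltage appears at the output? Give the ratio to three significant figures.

Voltage ratio = 10^(dB/20).
10^(-31.6/20) = 10^(-1.580) = 0.0263.

0.0263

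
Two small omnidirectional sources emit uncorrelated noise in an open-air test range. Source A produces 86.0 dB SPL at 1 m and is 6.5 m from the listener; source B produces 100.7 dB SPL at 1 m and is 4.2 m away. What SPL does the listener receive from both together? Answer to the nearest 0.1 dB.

At the listener: L_A = 86.0 − 20·log₁₀(6.5) = 69.74 dB; L_B = 100.7 − 20·log₁₀(4.2) = 88.24 dB.
Combined: 10·log₁₀(10^(69.74/10)+10^(88.24/10)) = 88.3 dB SPL.

88.3 dB SPL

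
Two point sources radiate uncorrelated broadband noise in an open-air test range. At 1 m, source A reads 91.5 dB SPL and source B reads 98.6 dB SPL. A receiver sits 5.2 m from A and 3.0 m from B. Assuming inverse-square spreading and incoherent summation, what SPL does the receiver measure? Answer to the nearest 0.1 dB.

At the listener: L_A = 91.5 − 20·log₁₀(5.2) = 77.18 dB; L_B = 98.6 − 20·log₁₀(3.0) = 89.06 dB.
Combined: 10·log₁₀(10^(77.18/10)+10^(89.06/10)) = 89.3 dB SPL.

89.3 dB SPL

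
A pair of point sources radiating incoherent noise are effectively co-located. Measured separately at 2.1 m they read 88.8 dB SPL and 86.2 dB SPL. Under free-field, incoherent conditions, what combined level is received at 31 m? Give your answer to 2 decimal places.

67.32 dB SPL

Combined at 2.1 m: 10·log₁₀(10^(88.8/10)+10^(86.2/10)) = 90.702 dB SPL.
Then apply −20·log₁₀(31/2.1) = -23.383 dB → 67.32 dB SPL.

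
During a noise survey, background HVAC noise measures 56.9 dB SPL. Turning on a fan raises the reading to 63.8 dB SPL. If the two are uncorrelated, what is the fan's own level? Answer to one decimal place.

62.8 dB SPL

Subtract intensities: L_src = 10·log₁₀(10^(L_total/10) − 10^(L_bg/10)).
L_src = 10·log₁₀(10^(63.8/10) − 10^(56.9/10)) = 10·log₁₀(1909000) = 62.8 dB SPL.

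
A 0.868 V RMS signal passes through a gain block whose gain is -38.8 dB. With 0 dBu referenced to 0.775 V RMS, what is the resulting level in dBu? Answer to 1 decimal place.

Input level: 20·log₁₀(0.868/0.775) = 0.98 dBu.
Output: 0.98 − 38.8 = -37.8 dBu.

-37.8 dBu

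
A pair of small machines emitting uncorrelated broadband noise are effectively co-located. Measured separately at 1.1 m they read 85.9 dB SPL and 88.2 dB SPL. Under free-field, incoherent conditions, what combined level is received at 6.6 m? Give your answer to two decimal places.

Combined at 1.1 m: 10·log₁₀(10^(85.9/10)+10^(88.2/10)) = 90.211 dB SPL.
Then apply −20·log₁₀(6.6/1.1) = -15.563 dB → 74.65 dB SPL.

74.65 dB SPL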